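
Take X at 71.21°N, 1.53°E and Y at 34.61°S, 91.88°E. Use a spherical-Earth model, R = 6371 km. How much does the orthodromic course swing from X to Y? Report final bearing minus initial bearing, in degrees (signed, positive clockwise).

At departure: θ₁ = atan2(sin Δλ cos φ₂, cos φ₁ sin φ₂ − sin φ₁ cos φ₂ cos Δλ) = 102.22°
At arrival: θ₂ = atan2(sin Δλ cos φ₁, −cos φ₂ sin φ₁ + sin φ₂ cos φ₁ cos Δλ) = 157.51°
Δθ = θ₂ − θ₁ = +55.3°

+55.3°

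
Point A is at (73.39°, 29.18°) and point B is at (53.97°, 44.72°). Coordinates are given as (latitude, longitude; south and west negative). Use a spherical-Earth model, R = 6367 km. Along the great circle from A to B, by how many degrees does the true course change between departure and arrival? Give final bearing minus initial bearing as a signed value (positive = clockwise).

+14.1°

At departure: θ₁ = atan2(sin Δλ cos φ₂, cos φ₁ sin φ₂ − sin φ₁ cos φ₂ cos Δλ) = 153.19°
At arrival: θ₂ = atan2(sin Δλ cos φ₁, −cos φ₂ sin φ₁ + sin φ₂ cos φ₁ cos Δλ) = 167.34°
Δθ = θ₂ − θ₁ = +14.1°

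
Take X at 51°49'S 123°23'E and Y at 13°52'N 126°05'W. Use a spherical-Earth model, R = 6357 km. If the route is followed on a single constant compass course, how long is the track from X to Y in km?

Rhumb course C = atan2(Δλ, Δψ) with Δψ = ln[tan(π/4+φ₂/2)/tan(π/4+φ₁/2)] = +1.3054, Δλ = +1.9292 → C = 55.92°
d = R·|Δφ| / |cos C| = 6357·1.14639 / 0.56042 = 13004 km

13004 km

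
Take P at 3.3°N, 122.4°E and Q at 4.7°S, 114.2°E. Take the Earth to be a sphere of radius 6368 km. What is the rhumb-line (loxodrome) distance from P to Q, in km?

1273 km

Δψ = ln[tan(π/4+φ₂/2)/tan(π/4+φ₁/2)] = -0.1398;  Δφ = -0.1396 rad,  Δλ = -0.1431 rad
q = Δφ/Δψ = 0.9991
d = R·√(Δφ² + q²Δλ²) = 6368·0.19985 = 1273 km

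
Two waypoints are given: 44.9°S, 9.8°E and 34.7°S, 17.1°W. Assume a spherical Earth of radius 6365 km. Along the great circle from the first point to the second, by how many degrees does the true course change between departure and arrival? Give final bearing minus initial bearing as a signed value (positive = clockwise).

Initial bearing θ₁ = atan2(sin Δλ cos φ₂, cos φ₁ sin φ₂ − sin φ₁ cos φ₂ cos Δλ) = 287.08°
Final bearing θ₂ = (initial bearing from the destination back to the start) + 180° = 304.56°
Δθ = θ₂ − θ₁ = +17.5°

+17.5°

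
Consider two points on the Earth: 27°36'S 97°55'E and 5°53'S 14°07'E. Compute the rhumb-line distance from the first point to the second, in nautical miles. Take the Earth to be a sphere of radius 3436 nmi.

4953 nmi

Δψ = ln[tan(π/4+φ₂/2)/tan(π/4+φ₁/2)] = +0.3986;  Δφ = +0.3790 rad,  Δλ = -1.4626 rad
q = Δφ/Δψ = 0.9508
d = R·√(Δφ² + q²Δλ²) = 3436·1.44137 = 4953 nmi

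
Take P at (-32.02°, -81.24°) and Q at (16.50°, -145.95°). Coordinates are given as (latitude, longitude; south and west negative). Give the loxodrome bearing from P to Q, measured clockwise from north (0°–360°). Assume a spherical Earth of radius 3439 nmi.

Meridional parts: M(φ₁)=-0.5904, M(φ₂)=+0.2920 → ΔM = +0.8825;  Δλ = -1.1294 rad
tan C = Δλ / ΔM = -1.2798 → C = 308.00°

308.0°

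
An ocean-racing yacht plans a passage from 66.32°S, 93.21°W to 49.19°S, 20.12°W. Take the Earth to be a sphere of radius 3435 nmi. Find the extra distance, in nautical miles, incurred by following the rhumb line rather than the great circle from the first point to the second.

125 nmi

Great circle: cos σ = sin φ₁ sin φ₂ + cos φ₁ cos φ₂ cos Δλ,  σ = 0.6927 rad → d_gc = 2379.5 nmi
Rhumb line: Δψ = +0.5735, q = Δφ/Δψ = 0.5213, d_rh = R√(Δφ²+q²Δλ²) = 2504.6 nmi
Excess = 2504.6 − 2379.5 = 125.1 ≈ 125 nmi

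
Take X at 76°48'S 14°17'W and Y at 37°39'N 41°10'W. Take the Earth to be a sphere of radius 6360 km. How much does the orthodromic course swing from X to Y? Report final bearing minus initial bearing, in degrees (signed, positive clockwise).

Initial bearing θ₁ = atan2(sin Δλ cos φ₂, cos φ₁ sin φ₂ − sin φ₁ cos φ₂ cos Δλ) = 336.59°
Final bearing θ₂ = (initial bearing from the destination back to the start) + 180° = 353.42°
Δθ = θ₂ − θ₁ = +16.8°

+16.8°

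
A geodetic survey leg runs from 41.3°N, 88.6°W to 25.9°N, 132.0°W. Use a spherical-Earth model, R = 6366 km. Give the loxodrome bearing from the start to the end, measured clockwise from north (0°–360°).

Meridional parts: M(φ₁)=+0.7928, M(φ₂)=+0.4683 → ΔM = -0.3245;  Δλ = -0.7575 rad
tan C = Δλ / ΔM = +2.3340 → C = 246.81°

246.8°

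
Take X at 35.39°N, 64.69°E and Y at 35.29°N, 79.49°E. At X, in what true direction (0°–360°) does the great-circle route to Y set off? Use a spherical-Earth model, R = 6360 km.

86.2°

N = sin Δλ·cos φ₂ = +0.2085;  D = cos φ₁ sin φ₂ − sin φ₁ cos φ₂ cos Δλ = +0.0139
initial course = atan2(N, D) = 86.18°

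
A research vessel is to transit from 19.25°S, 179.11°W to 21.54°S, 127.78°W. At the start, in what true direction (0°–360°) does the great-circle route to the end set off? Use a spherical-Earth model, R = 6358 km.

θ = atan2( sin Δλ·cos φ₂ ,  cos φ₁ sin φ₂ − sin φ₁ cos φ₂ cos Δλ )
  = atan2(+0.7262, -0.1550) = 102.05°

102.0°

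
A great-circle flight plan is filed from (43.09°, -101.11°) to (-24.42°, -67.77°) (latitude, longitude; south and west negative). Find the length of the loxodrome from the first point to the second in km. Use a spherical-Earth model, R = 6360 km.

8238 km

Rhumb course C = atan2(Δλ, Δψ) with Δψ = ln[tan(π/4+φ₂/2)/tan(π/4+φ₁/2)] = -1.2747, Δλ = +0.5819 → C = 155.46°
d = R·|Δφ| / |cos C| = 6360·1.17827 / 0.90970 = 8238 km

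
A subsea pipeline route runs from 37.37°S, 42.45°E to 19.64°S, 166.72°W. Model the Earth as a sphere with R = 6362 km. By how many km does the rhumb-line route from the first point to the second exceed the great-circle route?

1796 km

Great circle: cos σ = sin φ₁ sin φ₂ + cos φ₁ cos φ₂ cos Δλ,  σ = 2.0371 rad → d_gc = 12959.9 km
Rhumb line: Δψ = +0.3544, q = Δφ/Δψ = 0.8732, d_rh = R√(Δφ²+q²Δλ²) = 14755.7 km
Excess = 14755.7 − 12959.9 = 1795.8 ≈ 1796 km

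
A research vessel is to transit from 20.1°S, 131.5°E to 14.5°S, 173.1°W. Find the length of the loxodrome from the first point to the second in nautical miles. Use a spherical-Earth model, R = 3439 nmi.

Δψ = ln[tan(π/4+φ₂/2)/tan(π/4+φ₁/2)] = +0.1024;  Δφ = +0.0977 rad,  Δλ = +0.9669 rad
q = Δφ/Δψ = 0.9543
d = R·√(Δφ² + q²Δλ²) = 3439·0.92789 = 3191 nmi

3191 nmi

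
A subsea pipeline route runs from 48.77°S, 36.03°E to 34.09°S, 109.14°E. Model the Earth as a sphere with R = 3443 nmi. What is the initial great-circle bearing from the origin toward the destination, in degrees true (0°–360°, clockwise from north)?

103.4°

θ = atan2( sin Δλ·cos φ₂ ,  cos φ₁ sin φ₂ − sin φ₁ cos φ₂ cos Δλ )
  = atan2(+0.7924, -0.1885) = 103.38°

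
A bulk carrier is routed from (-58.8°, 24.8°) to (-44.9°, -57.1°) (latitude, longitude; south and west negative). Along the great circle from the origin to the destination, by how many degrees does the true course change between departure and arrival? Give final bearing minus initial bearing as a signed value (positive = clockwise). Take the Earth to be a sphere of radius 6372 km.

At departure: θ₁ = atan2(sin Δλ cos φ₂, cos φ₁ sin φ₂ − sin φ₁ cos φ₂ cos Δλ) = 248.21°
At arrival: θ₂ = atan2(sin Δλ cos φ₁, −cos φ₂ sin φ₁ + sin φ₂ cos φ₁ cos Δλ) = 317.23°
Δθ = θ₂ − θ₁ = +69.0°

+69.0°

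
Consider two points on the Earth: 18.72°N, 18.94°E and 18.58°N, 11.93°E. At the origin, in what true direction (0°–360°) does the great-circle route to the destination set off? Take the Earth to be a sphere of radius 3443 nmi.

269.9°

N = sin Δλ·cos φ₂ = -0.1157;  D = cos φ₁ sin φ₂ − sin φ₁ cos φ₂ cos Δλ = -0.0002
initial course = atan2(N, D) = 269.92°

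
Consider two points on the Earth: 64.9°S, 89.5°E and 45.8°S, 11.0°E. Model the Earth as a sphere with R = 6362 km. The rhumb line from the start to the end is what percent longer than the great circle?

5.9%

Great circle: σ = 0.7839 rad → d_gc = Rσ = 4987.1 km
Rhumb: Δφ = +0.3334, Δλ = -1.3701, Δψ = +0.6011, q = Δφ/Δψ = 0.5546 → d_rh = R√(Δφ²+q²Δλ²) = 5279.0 km
Excess = (5279.0 − 4987.1) / 4987.1 = 291.9 / 4987.1 = 5.853% ≈ 5.9%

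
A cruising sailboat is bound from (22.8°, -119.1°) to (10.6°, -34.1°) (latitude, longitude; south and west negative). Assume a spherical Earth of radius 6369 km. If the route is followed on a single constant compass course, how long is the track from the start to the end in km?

9131 km

Δψ = ln[tan(π/4+φ₂/2)/tan(π/4+φ₁/2)] = -0.2228;  Δφ = -0.2129 rad,  Δλ = +1.4835 rad
q = Δφ/Δψ = 0.9557
d = R·√(Δφ² + q²Δλ²) = 6369·1.43369 = 9131 km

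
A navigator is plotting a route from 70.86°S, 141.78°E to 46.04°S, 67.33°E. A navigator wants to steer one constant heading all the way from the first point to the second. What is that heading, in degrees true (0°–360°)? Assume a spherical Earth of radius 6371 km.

303.9°

Meridional parts: M(φ₁)=-1.7802, M(φ₂)=-0.9073 → ΔM = +0.8730;  Δλ = -1.2994 rad
tan C = Δλ / ΔM = -1.4885 → C = 303.89°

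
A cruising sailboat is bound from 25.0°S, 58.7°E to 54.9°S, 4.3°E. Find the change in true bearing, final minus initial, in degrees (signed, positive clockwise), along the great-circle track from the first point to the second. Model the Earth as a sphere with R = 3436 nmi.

Initial bearing θ₁ = atan2(sin Δλ cos φ₂, cos φ₁ sin φ₂ − sin φ₁ cos φ₂ cos Δλ) = 217.93°
Final bearing θ₂ = (initial bearing from the destination back to the start) + 180° = 255.64°
Δθ = θ₂ − θ₁ = +37.7°

+37.7°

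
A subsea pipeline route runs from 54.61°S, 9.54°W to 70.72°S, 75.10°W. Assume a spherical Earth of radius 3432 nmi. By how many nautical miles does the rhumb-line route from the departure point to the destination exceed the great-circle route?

Great circle: cos σ = sin φ₁ sin φ₂ + cos φ₁ cos φ₂ cos Δλ,  σ = 0.5574 rad → d_gc = 1913.1 nmi
Rhumb line: Δψ = -0.6304, q = Δφ/Δψ = 0.4460, d_rh = R√(Δφ²+q²Δλ²) = 1999.8 nmi
Excess = 1999.8 − 1913.1 = 86.7 ≈ 87 nmi

87 nmi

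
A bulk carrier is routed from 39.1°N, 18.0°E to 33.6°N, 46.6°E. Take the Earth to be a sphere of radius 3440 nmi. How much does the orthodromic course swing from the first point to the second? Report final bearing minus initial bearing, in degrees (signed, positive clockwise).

+17.2°

At departure: θ₁ = atan2(sin Δλ cos φ₂, cos φ₁ sin φ₂ − sin φ₁ cos φ₂ cos Δλ) = 94.55°
At arrival: θ₂ = atan2(sin Δλ cos φ₁, −cos φ₂ sin φ₁ + sin φ₂ cos φ₁ cos Δλ) = 111.76°
Δθ = θ₂ − θ₁ = +17.2°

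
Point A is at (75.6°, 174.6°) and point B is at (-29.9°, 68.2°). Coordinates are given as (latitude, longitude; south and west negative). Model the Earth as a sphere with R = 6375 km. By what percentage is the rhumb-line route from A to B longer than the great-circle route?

Great circle: σ = 2.1456 rad → d_gc = Rσ = 13678.4 km
Rhumb: Δφ = -1.8413, Δλ = -1.8570, Δψ = -2.6162, q = Δφ/Δψ = 0.7038 → d_rh = R√(Δφ²+q²Δλ²) = 14395.1 km
Excess = (14395.1 − 13678.4) / 13678.4 = 716.7 / 13678.4 = 5.24% ≈ 5.2%

5.2%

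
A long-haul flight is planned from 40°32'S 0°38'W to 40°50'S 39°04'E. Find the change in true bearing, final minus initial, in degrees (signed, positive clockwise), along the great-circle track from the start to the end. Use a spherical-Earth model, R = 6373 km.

-26.5°

At departure: θ₁ = atan2(sin Δλ cos φ₂, cos φ₁ sin φ₂ − sin φ₁ cos φ₂ cos Δλ) = 103.79°
At arrival: θ₂ = atan2(sin Δλ cos φ₁, −cos φ₂ sin φ₁ + sin φ₂ cos φ₁ cos Δλ) = 77.31°
Δθ = θ₂ − θ₁ = -26.5°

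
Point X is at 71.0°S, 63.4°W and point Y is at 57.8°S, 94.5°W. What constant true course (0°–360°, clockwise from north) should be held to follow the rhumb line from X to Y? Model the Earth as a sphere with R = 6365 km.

Δψ = ln[tan(π/4+φ₂/2)/tan(π/4+φ₁/2)] = +0.5451
Δλ = -0.5428 rad (taken the short way round)
course = atan2(Δλ, Δψ) = 315.12°

315.1°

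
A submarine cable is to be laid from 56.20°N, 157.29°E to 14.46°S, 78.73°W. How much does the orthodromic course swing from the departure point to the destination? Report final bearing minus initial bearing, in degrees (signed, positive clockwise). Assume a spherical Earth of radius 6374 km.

At departure: θ₁ = atan2(sin Δλ cos φ₂, cos φ₁ sin φ₂ − sin φ₁ cos φ₂ cos Δλ) = 68.84°
At arrival: θ₂ = atan2(sin Δλ cos φ₁, −cos φ₂ sin φ₁ + sin φ₂ cos φ₁ cos Δλ) = 147.60°
Δθ = θ₂ − θ₁ = +78.8°

+78.8°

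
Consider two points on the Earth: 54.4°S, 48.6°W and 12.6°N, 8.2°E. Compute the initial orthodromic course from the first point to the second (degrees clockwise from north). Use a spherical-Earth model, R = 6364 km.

N = sin Δλ·cos φ₂ = +0.8166;  D = cos φ₁ sin φ₂ − sin φ₁ cos φ₂ cos Δλ = +0.5615
initial course = atan2(N, D) = 55.49°

55.5°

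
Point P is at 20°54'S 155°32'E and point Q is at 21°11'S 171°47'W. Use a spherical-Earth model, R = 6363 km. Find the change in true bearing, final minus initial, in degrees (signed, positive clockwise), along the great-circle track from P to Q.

-12.0°

At departure: θ₁ = atan2(sin Δλ cos φ₂, cos φ₁ sin φ₂ − sin φ₁ cos φ₂ cos Δλ) = 96.53°
At arrival: θ₂ = atan2(sin Δλ cos φ₁, −cos φ₂ sin φ₁ + sin φ₂ cos φ₁ cos Δλ) = 84.51°
Δθ = θ₂ − θ₁ = -12.0°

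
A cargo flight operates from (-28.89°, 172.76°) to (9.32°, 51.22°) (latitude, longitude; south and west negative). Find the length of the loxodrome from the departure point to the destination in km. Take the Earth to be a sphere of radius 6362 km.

Rhumb course C = atan2(Δλ, Δψ) with Δψ = ln[tan(π/4+φ₂/2)/tan(π/4+φ₁/2)] = +0.6904, Δλ = -2.1213 → C = 288.03°
d = R·|Δφ| / |cos C| = 6362·0.66689 / 0.30950 = 13708 km

13708 km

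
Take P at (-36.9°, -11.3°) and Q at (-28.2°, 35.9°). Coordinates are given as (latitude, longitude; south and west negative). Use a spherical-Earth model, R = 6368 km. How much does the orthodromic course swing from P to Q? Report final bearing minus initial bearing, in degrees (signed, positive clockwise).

Initial bearing θ₁ = atan2(sin Δλ cos φ₂, cos φ₁ sin φ₂ − sin φ₁ cos φ₂ cos Δλ) = 91.63°
Final bearing θ₂ = (initial bearing from the destination back to the start) + 180° = 65.10°
Δθ = θ₂ − θ₁ = -26.5°

-26.5°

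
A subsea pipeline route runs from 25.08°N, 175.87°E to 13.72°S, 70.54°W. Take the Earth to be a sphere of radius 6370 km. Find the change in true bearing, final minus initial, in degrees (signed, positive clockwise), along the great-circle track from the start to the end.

+18.2°

Initial bearing θ₁ = atan2(sin Δλ cos φ₂, cos φ₁ sin φ₂ − sin φ₁ cos φ₂ cos Δλ) = 93.22°
Final bearing θ₂ = (initial bearing from the destination back to the start) + 180° = 111.43°
Δθ = θ₂ − θ₁ = +18.2°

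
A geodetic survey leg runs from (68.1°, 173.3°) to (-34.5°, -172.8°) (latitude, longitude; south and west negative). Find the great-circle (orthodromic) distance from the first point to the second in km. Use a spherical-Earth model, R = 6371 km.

11467 km

cos σ = sin φ₁ sin φ₂ + cos φ₁ cos φ₂ cos Δλ
      = sin(68.10°)sin(-34.50°) + cos(68.10°)cos(-34.50°)cos(13.90°) = -0.2271
σ = 103.129° → d = Rσ = 6371·1.79994 = 11467 km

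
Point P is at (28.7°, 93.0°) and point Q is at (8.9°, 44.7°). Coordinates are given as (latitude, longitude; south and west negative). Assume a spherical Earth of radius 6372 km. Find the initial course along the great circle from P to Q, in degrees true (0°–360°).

N = sin Δλ·cos φ₂ = -0.7376;  D = cos φ₁ sin φ₂ − sin φ₁ cos φ₂ cos Δλ = -0.1799
initial course = atan2(N, D) = 256.29°

256.3°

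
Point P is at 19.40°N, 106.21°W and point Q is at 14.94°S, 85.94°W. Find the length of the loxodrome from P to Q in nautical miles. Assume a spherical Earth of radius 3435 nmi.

Rhumb course C = atan2(Δλ, Δψ) with Δψ = ln[tan(π/4+φ₂/2)/tan(π/4+φ₁/2)] = -0.6090, Δλ = +0.3538 → C = 149.85°
d = R·|Δφ| / |cos C| = 3435·0.59935 / 0.86469 = 2381 nmi

2381 nmi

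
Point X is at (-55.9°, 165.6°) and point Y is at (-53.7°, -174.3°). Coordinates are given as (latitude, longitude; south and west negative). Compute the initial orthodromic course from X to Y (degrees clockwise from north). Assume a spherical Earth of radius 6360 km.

θ = atan2( sin Δλ·cos φ₂ ,  cos φ₁ sin φ₂ − sin φ₁ cos φ₂ cos Δλ )
  = atan2(+0.2035, +0.0085) = 87.60°

87.6°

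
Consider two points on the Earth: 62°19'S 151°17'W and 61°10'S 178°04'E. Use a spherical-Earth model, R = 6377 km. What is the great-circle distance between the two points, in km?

Haversine: a = sin²(Δφ/2)+cos φ₁ cos φ₂ sin²(Δλ/2) = 0.01575;  σ = 2·atan2(√a,√(1−a))
σ = 14.420° → d = Rσ = 6377·0.25167 = 1605 km

1605 km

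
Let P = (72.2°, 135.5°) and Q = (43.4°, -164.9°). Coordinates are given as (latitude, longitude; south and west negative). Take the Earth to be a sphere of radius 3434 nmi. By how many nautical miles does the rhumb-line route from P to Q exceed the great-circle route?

Great circle: cos σ = sin φ₁ sin φ₂ + cos φ₁ cos φ₂ cos Δλ,  σ = 0.6973 rad → d_gc = 2394.5 nmi
Rhumb line: Δψ = -1.0117, q = Δφ/Δψ = 0.4969, d_rh = R√(Δφ²+q²Δλ²) = 2475.8 nmi
Excess = 2475.8 − 2394.5 = 81.3 ≈ 81 nmi

81 nmi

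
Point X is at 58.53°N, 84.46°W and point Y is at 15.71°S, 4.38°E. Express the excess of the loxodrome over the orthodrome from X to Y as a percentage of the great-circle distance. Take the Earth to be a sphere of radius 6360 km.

2.4%

Great circle: σ = 1.7934 rad → d_gc = Rσ = 11406.0 km
Rhumb: Δφ = -1.2957, Δλ = +1.5506, Δψ = -1.5444, q = Δφ/Δψ = 0.8390 → d_rh = R√(Δφ²+q²Δλ²) = 11677.4 km
Excess = (11677.4 − 11406.0) / 11406.0 = 271.4 / 11406.0 = 2.38% ≈ 2.4%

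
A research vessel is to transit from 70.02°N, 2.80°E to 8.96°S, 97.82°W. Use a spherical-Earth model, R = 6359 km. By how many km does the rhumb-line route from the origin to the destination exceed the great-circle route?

631 km

Great circle: cos σ = sin φ₁ sin φ₂ + cos φ₁ cos φ₂ cos Δλ,  σ = 1.7809 rad → d_gc = 11324.8 km
Rhumb line: Δψ = -1.8935, q = Δφ/Δψ = 0.7280, d_rh = R√(Δφ²+q²Δλ²) = 11955.5 km
Excess = 11955.5 − 11324.8 = 630.7 ≈ 631 km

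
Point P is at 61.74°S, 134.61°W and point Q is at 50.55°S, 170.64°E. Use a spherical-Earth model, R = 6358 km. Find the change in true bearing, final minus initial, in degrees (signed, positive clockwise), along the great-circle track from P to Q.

+46.7°

At departure: θ₁ = atan2(sin Δλ cos φ₂, cos φ₁ sin φ₂ − sin φ₁ cos φ₂ cos Δλ) = 265.31°
At arrival: θ₂ = atan2(sin Δλ cos φ₁, −cos φ₂ sin φ₁ + sin φ₂ cos φ₁ cos Δλ) = 312.04°
Δθ = θ₂ − θ₁ = +46.7°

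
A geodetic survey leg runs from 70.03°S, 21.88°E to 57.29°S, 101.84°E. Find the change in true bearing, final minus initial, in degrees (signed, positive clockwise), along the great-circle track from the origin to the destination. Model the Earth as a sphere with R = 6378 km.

At departure: θ₁ = atan2(sin Δλ cos φ₂, cos φ₁ sin φ₂ − sin φ₁ cos φ₂ cos Δλ) = 110.49°
At arrival: θ₂ = atan2(sin Δλ cos φ₁, −cos φ₂ sin φ₁ + sin φ₂ cos φ₁ cos Δλ) = 36.30°
Δθ = θ₂ − θ₁ = -74.2°

-74.2°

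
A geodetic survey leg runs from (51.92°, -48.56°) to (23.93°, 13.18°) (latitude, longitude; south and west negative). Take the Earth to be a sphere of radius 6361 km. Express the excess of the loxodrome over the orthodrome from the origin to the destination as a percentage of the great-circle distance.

Great circle: σ = 0.9444 rad → d_gc = Rσ = 6007.5 km
Rhumb: Δφ = -0.4885, Δλ = +1.0776, Δψ = -0.6335, q = Δφ/Δψ = 0.7711 → d_rh = R√(Δφ²+q²Δλ²) = 6131.2 km
Excess = (6131.2 − 6007.5) / 6007.5 = 123.7 / 6007.5 = 2.06% ≈ 2.1%

2.1%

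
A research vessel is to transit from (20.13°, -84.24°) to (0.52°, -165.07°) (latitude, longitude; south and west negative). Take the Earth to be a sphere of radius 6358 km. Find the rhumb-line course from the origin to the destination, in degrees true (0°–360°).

256.1°

Meridional parts: M(φ₁)=+0.3588, M(φ₂)=+0.0091 → ΔM = -0.3497;  Δλ = -1.4107 rad
tan C = Δλ / ΔM = +4.0340 → C = 256.08°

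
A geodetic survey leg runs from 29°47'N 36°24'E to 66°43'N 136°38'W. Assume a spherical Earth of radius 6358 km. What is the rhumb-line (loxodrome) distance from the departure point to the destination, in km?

12644 km

Δψ = ln[tan(π/4+φ₂/2)/tan(π/4+φ₁/2)] = +1.0348;  Δφ = +0.6446 rad,  Δλ = -3.0200 rad
q = Δφ/Δψ = 0.6229
d = R·√(Δφ² + q²Δλ²) = 6358·1.98863 = 12644 km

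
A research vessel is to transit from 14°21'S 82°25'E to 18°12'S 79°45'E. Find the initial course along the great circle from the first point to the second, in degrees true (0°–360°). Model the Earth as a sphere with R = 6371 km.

213.3°

θ = atan2( sin Δλ·cos φ₂ ,  cos φ₁ sin φ₂ − sin φ₁ cos φ₂ cos Δλ )
  = atan2(-0.0442, -0.0674) = 213.26°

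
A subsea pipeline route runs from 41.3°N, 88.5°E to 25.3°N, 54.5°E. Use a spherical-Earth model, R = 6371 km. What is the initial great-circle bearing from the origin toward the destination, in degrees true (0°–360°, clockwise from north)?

251.0°

N = sin Δλ·cos φ₂ = -0.5056;  D = cos φ₁ sin φ₂ − sin φ₁ cos φ₂ cos Δλ = -0.1736
initial course = atan2(N, D) = 251.05°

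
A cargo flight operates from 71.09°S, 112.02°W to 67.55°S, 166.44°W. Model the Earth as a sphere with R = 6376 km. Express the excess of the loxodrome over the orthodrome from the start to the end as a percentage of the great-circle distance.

3.4%

Great circle: σ = 0.3291 rad → d_gc = Rσ = 2098.2 km
Rhumb: Δφ = +0.0618, Δλ = -0.9498, Δψ = +0.1754, q = Δφ/Δψ = 0.3523 → d_rh = R√(Δφ²+q²Δλ²) = 2169.6 km
Excess = (2169.6 − 2098.2) / 2098.2 = 71.4 / 2098.2 = 3.40% ≈ 3.4%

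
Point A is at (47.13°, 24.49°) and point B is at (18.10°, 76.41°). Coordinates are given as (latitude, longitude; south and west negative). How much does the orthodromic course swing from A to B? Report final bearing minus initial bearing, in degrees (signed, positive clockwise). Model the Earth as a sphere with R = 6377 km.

+30.3°

Initial bearing θ₁ = atan2(sin Δλ cos φ₂, cos φ₁ sin φ₂ − sin φ₁ cos φ₂ cos Δλ) = 106.26°
Final bearing θ₂ = (initial bearing from the destination back to the start) + 180° = 136.60°
Δθ = θ₂ − θ₁ = +30.3°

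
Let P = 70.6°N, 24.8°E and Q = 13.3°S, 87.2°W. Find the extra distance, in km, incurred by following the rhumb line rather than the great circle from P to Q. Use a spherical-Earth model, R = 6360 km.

837 km

Great circle: cos σ = sin φ₁ sin φ₂ + cos φ₁ cos φ₂ cos Δλ,  σ = 1.9157 rad → d_gc = 12183.7 km
Rhumb line: Δψ = -2.0007, q = Δφ/Δψ = 0.7319, d_rh = R√(Δφ²+q²Δλ²) = 13020.4 km
Excess = 13020.4 − 12183.7 = 836.7 ≈ 837 km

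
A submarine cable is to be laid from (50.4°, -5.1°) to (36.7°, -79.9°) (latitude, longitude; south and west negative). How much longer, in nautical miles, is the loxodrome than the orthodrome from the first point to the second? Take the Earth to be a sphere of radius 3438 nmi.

122 nmi

Great circle: cos σ = sin φ₁ sin φ₂ + cos φ₁ cos φ₂ cos Δλ,  σ = 0.9342 rad → d_gc = 3211.7 nmi
Rhumb line: Δψ = -0.3321, q = Δφ/Δψ = 0.7199, d_rh = R√(Δφ²+q²Δλ²) = 3334.1 nmi
Excess = 3334.1 − 3211.7 = 122.4 ≈ 122 nmi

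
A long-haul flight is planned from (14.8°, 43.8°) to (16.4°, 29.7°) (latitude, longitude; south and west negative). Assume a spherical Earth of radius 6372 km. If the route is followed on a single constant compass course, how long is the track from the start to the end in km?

Δψ = ln[tan(π/4+φ₂/2)/tan(π/4+φ₁/2)] = +0.0290;  Δφ = +0.0279 rad,  Δλ = -0.2461 rad
q = Δφ/Δψ = 0.9631
d = R·√(Δφ² + q²Δλ²) = 6372·0.23866 = 1521 km

1521 km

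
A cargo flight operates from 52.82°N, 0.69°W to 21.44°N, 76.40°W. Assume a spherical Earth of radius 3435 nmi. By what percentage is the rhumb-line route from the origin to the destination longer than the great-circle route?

Great circle: σ = 1.1262 rad → d_gc = Rσ = 3868.6 nmi
Rhumb: Δφ = -0.5477, Δλ = -1.3214, Δψ = -0.7064, q = Δφ/Δψ = 0.7753 → d_rh = R√(Δφ²+q²Δλ²) = 3990.6 nmi
Excess = (3990.6 − 3868.6) / 3868.6 = 122.0 / 3868.6 = 3.154% ≈ 3.2%

3.2%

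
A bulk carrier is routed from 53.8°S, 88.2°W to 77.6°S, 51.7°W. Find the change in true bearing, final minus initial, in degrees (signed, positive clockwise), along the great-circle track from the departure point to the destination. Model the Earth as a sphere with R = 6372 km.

Initial bearing θ₁ = atan2(sin Δλ cos φ₂, cos φ₁ sin φ₂ − sin φ₁ cos φ₂ cos Δλ) = 163.73°
Final bearing θ₂ = (initial bearing from the destination back to the start) + 180° = 129.58°
Δθ = θ₂ − θ₁ = -34.1°

-34.1°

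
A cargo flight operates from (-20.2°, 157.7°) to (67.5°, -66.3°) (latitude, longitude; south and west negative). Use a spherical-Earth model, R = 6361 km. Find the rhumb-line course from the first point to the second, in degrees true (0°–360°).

50.2°

Δψ = ln[tan(π/4+φ₂/2)/tan(π/4+φ₁/2)] = +1.9750
Δλ = +2.3736 rad (taken the short way round)
course = atan2(Δλ, Δψ) = 50.24°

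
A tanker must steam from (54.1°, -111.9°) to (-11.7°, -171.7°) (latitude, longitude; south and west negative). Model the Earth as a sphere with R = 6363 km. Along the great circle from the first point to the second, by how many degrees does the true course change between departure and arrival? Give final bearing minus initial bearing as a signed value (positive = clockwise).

Initial bearing θ₁ = atan2(sin Δλ cos φ₂, cos φ₁ sin φ₂ − sin φ₁ cos φ₂ cos Δλ) = 238.54°
Final bearing θ₂ = (initial bearing from the destination back to the start) + 180° = 210.71°
Δθ = θ₂ − θ₁ = -27.8°

-27.8°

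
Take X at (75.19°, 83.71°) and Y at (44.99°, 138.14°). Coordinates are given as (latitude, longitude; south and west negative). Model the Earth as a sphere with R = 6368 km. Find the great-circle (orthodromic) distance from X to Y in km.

4217 km

cos σ = sin φ₁ sin φ₂ + cos φ₁ cos φ₂ cos Δλ
      = sin(75.19°)sin(44.99°) + cos(75.19°)cos(44.99°)cos(54.43°) = 0.7887
σ = 37.940° → d = Rσ = 6368·0.66218 = 4217 km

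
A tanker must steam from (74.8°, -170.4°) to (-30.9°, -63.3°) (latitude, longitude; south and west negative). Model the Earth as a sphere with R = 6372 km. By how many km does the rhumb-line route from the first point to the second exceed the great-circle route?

703 km

Great circle: cos σ = sin φ₁ sin φ₂ + cos φ₁ cos φ₂ cos Δλ,  σ = 2.1673 rad → d_gc = 13809.8 km
Rhumb line: Δψ = -2.5817, q = Δφ/Δψ = 0.7146, d_rh = R√(Δφ²+q²Δλ²) = 14512.8 km
Excess = 14512.8 − 13809.8 = 703.0 ≈ 703 km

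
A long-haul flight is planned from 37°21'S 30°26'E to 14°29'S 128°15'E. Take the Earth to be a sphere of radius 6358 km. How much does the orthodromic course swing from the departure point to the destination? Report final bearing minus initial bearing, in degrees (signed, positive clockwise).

-54.2°

Initial bearing θ₁ = atan2(sin Δλ cos φ₂, cos φ₁ sin φ₂ − sin φ₁ cos φ₂ cos Δλ) = 106.20°
Final bearing θ₂ = (initial bearing from the destination back to the start) + 180° = 52.04°
Δθ = θ₂ − θ₁ = -54.2°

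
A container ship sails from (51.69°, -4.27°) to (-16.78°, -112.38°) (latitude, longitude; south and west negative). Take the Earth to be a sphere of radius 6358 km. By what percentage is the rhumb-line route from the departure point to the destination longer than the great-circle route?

Great circle: σ = 1.9944 rad → d_gc = Rσ = 12680.2 km
Rhumb: Δφ = -1.1950, Δλ = -1.8869, Δψ = -1.3545, q = Δφ/Δψ = 0.8822 → d_rh = R√(Δφ²+q²Δλ²) = 13028.8 km
Excess = (13028.8 − 12680.2) / 12680.2 = 348.6 / 12680.2 = 2.749% ≈ 2.7%

2.7%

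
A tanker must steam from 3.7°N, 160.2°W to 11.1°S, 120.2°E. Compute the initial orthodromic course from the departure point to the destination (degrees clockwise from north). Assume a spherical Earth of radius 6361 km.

N = sin Δλ·cos φ₂ = -0.9652;  D = cos φ₁ sin φ₂ − sin φ₁ cos φ₂ cos Δλ = -0.2036
initial course = atan2(N, D) = 258.09°

258.1°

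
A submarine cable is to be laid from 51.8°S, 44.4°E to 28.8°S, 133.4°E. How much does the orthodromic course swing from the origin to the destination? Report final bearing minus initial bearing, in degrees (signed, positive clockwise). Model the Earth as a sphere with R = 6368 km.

-65.9°

At departure: θ₁ = atan2(sin Δλ cos φ₂, cos φ₁ sin φ₂ − sin φ₁ cos φ₂ cos Δλ) = 108.07°
At arrival: θ₂ = atan2(sin Δλ cos φ₁, −cos φ₂ sin φ₁ + sin φ₂ cos φ₁ cos Δλ) = 42.14°
Δθ = θ₂ − θ₁ = -65.9°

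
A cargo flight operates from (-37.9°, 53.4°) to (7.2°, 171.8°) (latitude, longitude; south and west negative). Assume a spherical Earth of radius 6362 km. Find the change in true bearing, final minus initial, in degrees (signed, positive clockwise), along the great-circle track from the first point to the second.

-51.4°

At departure: θ₁ = atan2(sin Δλ cos φ₂, cos φ₁ sin φ₂ − sin φ₁ cos φ₂ cos Δλ) = 102.34°
At arrival: θ₂ = atan2(sin Δλ cos φ₁, −cos φ₂ sin φ₁ + sin φ₂ cos φ₁ cos Δλ) = 50.98°
Δθ = θ₂ − θ₁ = -51.4°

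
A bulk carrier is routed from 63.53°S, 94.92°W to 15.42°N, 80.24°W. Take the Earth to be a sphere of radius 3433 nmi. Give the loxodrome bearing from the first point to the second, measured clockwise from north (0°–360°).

Meridional parts: M(φ₁)=-1.4474, M(φ₂)=+0.2724 → ΔM = +1.7198;  Δλ = +0.2562 rad
tan C = Δλ / ΔM = +0.1490 → C = 8.47°

8.5°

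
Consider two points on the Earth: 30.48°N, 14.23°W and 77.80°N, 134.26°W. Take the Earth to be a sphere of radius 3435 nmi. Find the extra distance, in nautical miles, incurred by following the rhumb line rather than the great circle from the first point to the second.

575 nmi

Great circle: cos σ = sin φ₁ sin φ₂ + cos φ₁ cos φ₂ cos Δλ,  σ = 1.1542 rad → d_gc = 3964.7 nmi
Rhumb line: Δψ = +1.6771, q = Δφ/Δψ = 0.4924, d_rh = R√(Δφ²+q²Δλ²) = 4539.3 nmi
Excess = 4539.3 − 3964.7 = 574.6 ≈ 575 nmi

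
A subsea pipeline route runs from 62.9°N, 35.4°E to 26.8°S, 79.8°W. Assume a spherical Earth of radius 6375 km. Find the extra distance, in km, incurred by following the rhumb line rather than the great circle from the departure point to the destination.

581 km

Great circle: cos σ = sin φ₁ sin φ₂ + cos φ₁ cos φ₂ cos Δλ,  σ = 2.1828 rad → d_gc = 13915.3 km
Rhumb line: Δψ = -1.9088, q = Δφ/Δψ = 0.8202, d_rh = R√(Δφ²+q²Δλ²) = 14496.0 km
Excess = 14496.0 − 13915.3 = 580.7 ≈ 581 km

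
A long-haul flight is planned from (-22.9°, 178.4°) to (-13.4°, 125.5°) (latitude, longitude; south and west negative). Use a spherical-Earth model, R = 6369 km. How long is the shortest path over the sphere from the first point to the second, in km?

Haversine: a = sin²(Δφ/2)+cos φ₁ cos φ₂ sin²(Δλ/2) = 0.18464;  σ = 2·atan2(√a,√(1−a))
σ = 50.897° → d = Rσ = 6369·0.88832 = 5658 km

5658 km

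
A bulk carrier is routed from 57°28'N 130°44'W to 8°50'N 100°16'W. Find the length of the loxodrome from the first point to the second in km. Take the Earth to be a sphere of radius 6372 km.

Rhumb course C = atan2(Δλ, Δψ) with Δψ = ln[tan(π/4+φ₂/2)/tan(π/4+φ₁/2)] = -1.0769, Δλ = +0.5317 → C = 153.72°
d = R·|Δφ| / |cos C| = 6372·0.84881 / 0.89666 = 6032 km

6032 km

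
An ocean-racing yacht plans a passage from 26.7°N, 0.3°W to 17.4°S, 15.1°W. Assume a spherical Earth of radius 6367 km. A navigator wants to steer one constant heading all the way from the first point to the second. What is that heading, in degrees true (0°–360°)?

198.1°

Meridional parts: M(φ₁)=+0.4838, M(φ₂)=-0.3085 → ΔM = -0.7923;  Δλ = -0.2583 rad
tan C = Δλ / ΔM = +0.3260 → C = 198.06°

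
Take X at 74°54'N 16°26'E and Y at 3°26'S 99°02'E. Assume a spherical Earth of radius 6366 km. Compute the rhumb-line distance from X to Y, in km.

Δψ = ln[tan(π/4+φ₂/2)/tan(π/4+φ₁/2)] = -2.0808;  Δφ = -1.3672 rad,  Δλ = +1.4416 rad
q = Δφ/Δψ = 0.6570
d = R·√(Δφ² + q²Δλ²) = 6366·1.66324 = 10588 km

10588 km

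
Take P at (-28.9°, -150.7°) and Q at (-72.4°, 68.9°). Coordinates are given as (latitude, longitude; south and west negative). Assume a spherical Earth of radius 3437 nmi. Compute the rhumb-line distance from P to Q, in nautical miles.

Δψ = ln[tan(π/4+φ₂/2)/tan(π/4+φ₁/2)] = -1.3383;  Δφ = -0.7592 rad,  Δλ = -2.4504 rad
q = Δφ/Δψ = 0.5673
d = R·√(Δφ² + q²Δλ²) = 3437·1.58394 = 5444 nmi

5444 nmi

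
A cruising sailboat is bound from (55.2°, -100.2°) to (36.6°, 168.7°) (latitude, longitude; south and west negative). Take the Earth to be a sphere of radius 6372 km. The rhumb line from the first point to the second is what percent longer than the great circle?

Great circle: σ = 1.0692 rad → d_gc = Rσ = 6813.2 km
Rhumb: Δφ = -0.3246, Δλ = -1.5900, Δψ = -0.4731, q = Δφ/Δψ = 0.6862 → d_rh = R√(Δφ²+q²Δλ²) = 7253.7 km
Excess = (7253.7 − 6813.2) / 6813.2 = 440.5 / 6813.2 = 6.47% ≈ 6.5%

6.5%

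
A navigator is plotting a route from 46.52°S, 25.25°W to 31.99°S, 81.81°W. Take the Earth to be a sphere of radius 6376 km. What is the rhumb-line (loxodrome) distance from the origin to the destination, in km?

5106 km

Rhumb course C = atan2(Δλ, Δψ) with Δψ = ln[tan(π/4+φ₂/2)/tan(π/4+φ₁/2)] = +0.3296, Δλ = -0.9872 → C = 288.46°
d = R·|Δφ| / |cos C| = 6376·0.25360 / 0.31668 = 5106 km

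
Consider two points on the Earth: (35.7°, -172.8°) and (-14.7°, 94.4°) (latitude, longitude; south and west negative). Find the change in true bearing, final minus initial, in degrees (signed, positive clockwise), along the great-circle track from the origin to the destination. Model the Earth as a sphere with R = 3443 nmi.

At departure: θ₁ = atan2(sin Δλ cos φ₂, cos φ₁ sin φ₂ − sin φ₁ cos φ₂ cos Δλ) = 259.53°
At arrival: θ₂ = atan2(sin Δλ cos φ₁, −cos φ₂ sin φ₁ + sin φ₂ cos φ₁ cos Δλ) = 235.65°
Δθ = θ₂ − θ₁ = -23.9°

-23.9°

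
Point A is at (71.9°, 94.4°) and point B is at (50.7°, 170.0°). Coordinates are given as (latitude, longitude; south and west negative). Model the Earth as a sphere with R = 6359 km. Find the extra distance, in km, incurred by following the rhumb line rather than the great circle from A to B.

Great circle: cos σ = sin φ₁ sin φ₂ + cos φ₁ cos φ₂ cos Δλ,  σ = 0.6689 rad → d_gc = 4253.7 km
Rhumb line: Δψ = -0.8073, q = Δφ/Δψ = 0.4583, d_rh = R√(Δφ²+q²Δλ²) = 4508.4 km
Excess = 4508.4 − 4253.7 = 254.7 ≈ 255 km

255 km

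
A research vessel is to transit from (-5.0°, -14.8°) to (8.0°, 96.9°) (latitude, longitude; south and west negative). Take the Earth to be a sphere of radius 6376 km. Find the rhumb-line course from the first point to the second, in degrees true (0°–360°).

Meridional parts: M(φ₁)=-0.0874, M(φ₂)=+0.1401 → ΔM = +0.2275;  Δλ = +1.9495 rad
tan C = Δλ / ΔM = +8.5709 → C = 83.35°

83.3°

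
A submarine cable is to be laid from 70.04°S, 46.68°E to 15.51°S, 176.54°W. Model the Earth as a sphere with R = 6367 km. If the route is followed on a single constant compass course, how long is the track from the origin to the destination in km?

Rhumb course C = atan2(Δλ, Δψ) with Δψ = ln[tan(π/4+φ₂/2)/tan(π/4+φ₁/2)] = +1.4634, Δλ = +2.3873 → C = 58.49°
d = R·|Δφ| / |cos C| = 6367·0.95173 / 0.52262 = 11595 km

11595 km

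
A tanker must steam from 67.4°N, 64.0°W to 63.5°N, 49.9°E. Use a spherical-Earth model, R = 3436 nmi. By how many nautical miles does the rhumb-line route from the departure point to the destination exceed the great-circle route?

Great circle: cos σ = sin φ₁ sin φ₂ + cos φ₁ cos φ₂ cos Δλ,  σ = 0.7125 rad → d_gc = 2448.1 nmi
Rhumb line: Δψ = -0.1642, q = Δφ/Δψ = 0.4146, d_rh = R√(Δφ²+q²Δλ²) = 2841.8 nmi
Excess = 2841.8 − 2448.1 = 393.7 ≈ 394 nmi

394 nmi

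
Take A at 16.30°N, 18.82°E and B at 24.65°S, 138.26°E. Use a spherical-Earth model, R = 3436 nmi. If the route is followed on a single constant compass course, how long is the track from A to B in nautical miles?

7407 nmi

Δψ = ln[tan(π/4+φ₂/2)/tan(π/4+φ₁/2)] = -0.7326;  Δφ = -0.7147 rad,  Δλ = +2.0846 rad
q = Δφ/Δψ = 0.9756
d = R·√(Δφ² + q²Δλ²) = 3436·2.15578 = 7407 nmi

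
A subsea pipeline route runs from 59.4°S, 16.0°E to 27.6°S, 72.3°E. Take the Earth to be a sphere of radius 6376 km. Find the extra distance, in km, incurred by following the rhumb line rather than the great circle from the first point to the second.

116 km

Great circle: cos σ = sin φ₁ sin φ₂ + cos φ₁ cos φ₂ cos Δλ,  σ = 0.8644 rad → d_gc = 5511.6 km
Rhumb line: Δψ = +0.7947, q = Δφ/Δψ = 0.6984, d_rh = R√(Δφ²+q²Δλ²) = 5627.5 km
Excess = 5627.5 − 5511.6 = 115.9 ≈ 116 km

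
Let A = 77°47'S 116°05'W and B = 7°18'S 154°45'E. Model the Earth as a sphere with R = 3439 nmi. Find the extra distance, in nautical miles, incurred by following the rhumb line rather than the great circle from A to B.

Great circle: cos σ = sin φ₁ sin φ₂ + cos φ₁ cos φ₂ cos Δλ,  σ = 1.4432 rad → d_gc = 4963.2 nmi
Rhumb line: Δψ = +2.1070, q = Δφ/Δψ = 0.5838, d_rh = R√(Δφ²+q²Δλ²) = 5259.4 nmi
Excess = 5259.4 − 4963.2 = 296.2 ≈ 296 nmi

296 nmi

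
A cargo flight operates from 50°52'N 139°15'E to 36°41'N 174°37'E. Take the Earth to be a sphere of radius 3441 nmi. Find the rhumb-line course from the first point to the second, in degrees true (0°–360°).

119.2°

Δψ = ln[tan(π/4+φ₂/2)/tan(π/4+φ₁/2)] = -0.3453
Δλ = +0.6173 rad (taken the short way round)
course = atan2(Δλ, Δψ) = 119.23°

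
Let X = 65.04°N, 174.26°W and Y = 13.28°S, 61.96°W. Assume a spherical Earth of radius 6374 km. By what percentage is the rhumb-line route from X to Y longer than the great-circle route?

Great circle: σ = 1.9435 rad → d_gc = Rσ = 12387.6 km
Rhumb: Δφ = -1.3669, Δλ = +1.9600, Δψ = -1.7420, q = Δφ/Δψ = 0.7847 → d_rh = R√(Δφ²+q²Δλ²) = 13115.6 km
Excess = (13115.6 − 12387.6) / 12387.6 = 728.0 / 12387.6 = 5.88% ≈ 5.9%

5.9%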